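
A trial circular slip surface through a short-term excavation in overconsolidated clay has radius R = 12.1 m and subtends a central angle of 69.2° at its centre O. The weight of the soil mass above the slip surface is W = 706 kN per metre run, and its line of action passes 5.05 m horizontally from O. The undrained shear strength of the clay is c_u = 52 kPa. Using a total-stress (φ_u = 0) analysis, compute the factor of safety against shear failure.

Taking moments about the centre O, the resisting moment is provided by the undrained shear strength acting along the arc:
Arc length L_a = R·θ = 12.1·(69.2°·π/180) = 12.1·1.2078 = 14.61 m
M_R = c_u·L_a·R = 52·14.61·12.1 = 9195.1 kN·m/m
M_D = W·d = 706·5.05 = 3565.3 kN·m/m
FS = M_R / M_D = 9195.1 / 3565.3 = 2.579

FS = 2.58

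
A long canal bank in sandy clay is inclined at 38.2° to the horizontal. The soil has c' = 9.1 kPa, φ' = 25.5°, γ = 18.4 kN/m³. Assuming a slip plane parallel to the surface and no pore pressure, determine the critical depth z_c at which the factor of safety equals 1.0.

Setting FS = 1.00 in FS = [c' + γz cos²β tanφ'] / [γz sinβ cosβ] and solving for z:
z = c' / [γ cosβ (FS·sinβ − cosβ·tanφ')]
  = 9.1 / [18.4·cos38.2°·(1.00·sin38.2° − cos38.2°·tan25.5°)]
  = 9.1 / [18.4·0.7859·(1.00·0.6184 − 0.7859·0.4770)]
  = 9.1 / 3.5220 = 2.584 m

z_c = 2.58 m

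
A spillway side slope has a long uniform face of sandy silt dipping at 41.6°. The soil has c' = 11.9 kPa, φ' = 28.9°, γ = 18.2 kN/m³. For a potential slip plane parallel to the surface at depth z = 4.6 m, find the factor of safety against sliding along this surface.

FS = 0.91

For an infinite slope with a slip plane parallel to the surface (no pore pressure): FS = [c' + γz cos²β tanφ'] / [γz sinβ cosβ].
γz = 18.2·4.6 = 83.72 kN/m²
Numerator = 11.9 + 83.72·cos²41.6°·tan28.9° = 11.9 + 83.72·0.5592·0.5520 = 37.744 kPa
Denominator = 83.72·sin41.6°·cos41.6° = 83.72·0.6639·0.7478 = 41.566 kPa
FS = 37.744 / 41.566 = 0.908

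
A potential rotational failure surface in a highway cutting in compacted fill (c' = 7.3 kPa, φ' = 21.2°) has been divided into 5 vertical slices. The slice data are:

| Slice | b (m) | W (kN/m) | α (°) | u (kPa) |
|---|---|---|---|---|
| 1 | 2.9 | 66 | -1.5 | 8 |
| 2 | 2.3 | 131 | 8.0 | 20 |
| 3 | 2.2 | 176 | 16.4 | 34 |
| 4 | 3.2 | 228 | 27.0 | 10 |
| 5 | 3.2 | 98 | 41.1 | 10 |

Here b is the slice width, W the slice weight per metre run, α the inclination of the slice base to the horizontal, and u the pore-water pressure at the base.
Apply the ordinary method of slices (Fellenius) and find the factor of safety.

Ordinary method of slices: FS = Σ[c'·Δl_i + (W_i cosα_i − u_i·Δl_i)·tanφ'] / Σ W_i sinα_i, with Δl_i = b_i / cosα_i.
Slice 1: Δl = 2.9/cos(-1.5°) = 2.901 m; N'_1 = 66·cos(-1.5°) − 8·2.901 = 42.8; c'Δl = 21.18; W sinα = -1.7
Slice 2: Δl = 2.3/cos8.0° = 2.323 m; N'_2 = 131·cos8.0° − 20·2.323 = 83.3; c'Δl = 16.96; W sinα = 18.2
Slice 3: Δl = 2.2/cos16.4° = 2.293 m; N'_3 = 176·cos16.4° − 34·2.293 = 90.9; c'Δl = 16.74; W sinα = 49.7
Slice 4: Δl = 3.2/cos27.0° = 3.591 m; N'_4 = 228·cos27.0° − 10·3.591 = 167.2; c'Δl = 26.22; W sinα = 103.5
Slice 5: Δl = 3.2/cos41.1° = 4.246 m; N'_5 = 98·cos41.1° − 10·4.246 = 31.4; c'Δl = 31.00; W sinα = 64.4
Σc'Δl = 112.1 kN/m; ΣN' = 415.5 kN/m; ΣW sinα = 234.1 kN/m
Resisting = 112.1 + 415.5·tan21.2° = 112.1 + 161.2 = 273.3 kN/m
FS = 273.3 / 234.1 = 1.167

FS = 1.17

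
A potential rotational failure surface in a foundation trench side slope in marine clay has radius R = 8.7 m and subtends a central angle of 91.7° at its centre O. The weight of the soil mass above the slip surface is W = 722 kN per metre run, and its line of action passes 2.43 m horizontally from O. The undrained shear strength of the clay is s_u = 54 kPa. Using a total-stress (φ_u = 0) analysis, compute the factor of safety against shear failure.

FS = 3.73

Taking moments about the centre O, the resisting moment is provided by the undrained shear strength acting along the arc:
Arc length L_a = R·θ = 8.7·(91.7°·π/180) = 8.7·1.6005 = 13.92 m
M_R = s_u·L_a·R = 54·13.92·8.7 = 6541.5 kN·m/m
M_D = W·d = 722·2.43 = 1754.5 kN·m/m
FS = M_R / M_D = 6541.5 / 1754.5 = 3.729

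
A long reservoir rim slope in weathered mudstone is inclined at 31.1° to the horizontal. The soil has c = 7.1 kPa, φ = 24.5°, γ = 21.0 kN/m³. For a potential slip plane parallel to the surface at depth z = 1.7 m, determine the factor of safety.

FS = 1.21

For an infinite slope with a slip plane parallel to the surface (no pore pressure): FS = [c + γz cos²β tanφ] / [γz sinβ cosβ].
γz = 21.0·1.7 = 35.70 kN/m²
Numerator = 7.1 + 35.70·cos²31.1°·tan24.5° = 7.1 + 35.70·0.7332·0.4557 = 19.029 kPa
Denominator = 35.70·sin31.1°·cos31.1° = 35.70·0.5165·0.8563 = 15.790 kPa
FS = 19.029 / 15.790 = 1.205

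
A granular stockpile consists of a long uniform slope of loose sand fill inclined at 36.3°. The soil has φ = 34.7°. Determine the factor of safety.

For a dry cohesionless infinite slope the factor of safety is FS = tanφ / tanβ.
FS = tan34.7° / tan36.3° = 0.6924 / 0.7346 = 0.943

FS = 0.94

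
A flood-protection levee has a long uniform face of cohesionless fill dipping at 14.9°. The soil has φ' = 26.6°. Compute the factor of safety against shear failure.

FS = 1.88

For a dry cohesionless infinite slope the factor of safety is FS = tanφ' / tanβ.
FS = tan26.6° / tan14.9° = 0.5008 / 0.2661 = 1.882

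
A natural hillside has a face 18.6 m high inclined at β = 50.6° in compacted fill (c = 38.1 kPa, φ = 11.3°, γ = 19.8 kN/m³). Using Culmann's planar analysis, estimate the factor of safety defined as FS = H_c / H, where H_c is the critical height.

H_c = (4c/γ) · sinβ cosφ / [1 − cos(β − φ)]
    = (4·38.1/19.8) · sin50.6°·cos11.3° / [1 − cos39.3°]
    = 7.697 · 0.7578 / 0.2262 = 25.79 m
FS = H_c / H = 25.79 / 18.6 = 1.386

FS = 1.39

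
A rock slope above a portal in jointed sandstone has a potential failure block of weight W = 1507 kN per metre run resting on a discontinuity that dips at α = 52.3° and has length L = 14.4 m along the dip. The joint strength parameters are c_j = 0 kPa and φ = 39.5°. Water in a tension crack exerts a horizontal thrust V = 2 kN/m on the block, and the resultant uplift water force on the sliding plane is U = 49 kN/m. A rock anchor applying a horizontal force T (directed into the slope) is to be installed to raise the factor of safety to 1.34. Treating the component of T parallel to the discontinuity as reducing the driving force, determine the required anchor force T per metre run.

Resolving forces along and normal to the sliding plane, with the horizontal anchor force T adding T·sinα to the effective normal force and T·cosα acting up the plane against the driving force:
FS = [c_jL + (W cosα − U − V sinα + T sinα) tanφ] / [W sinα + V cosα − T cosα]
Without the anchor: N' = 871.0 kN/m, driving T_d = 1193.6 kN/m, resisting R = 0·14.4 + 871.0·tan39.5° = 718.0 kN/m, FS = 0.60.
Setting FS = 1.34 and solving for T:
1.34·(1193.6 − T cos52.3°) = 718.0 + T sin52.3°·tan39.5°
T·(sin52.3°·tan39.5° + 1.34·cos52.3°) = 1.34·1193.6 − 718.0
T·(0.7912·0.8243 + 1.34·0.6115) = 1599.4 − 718.0 = 881.4
T·1.4717 = 881.4
T = 598.9 kN/m

T = 599 kN/m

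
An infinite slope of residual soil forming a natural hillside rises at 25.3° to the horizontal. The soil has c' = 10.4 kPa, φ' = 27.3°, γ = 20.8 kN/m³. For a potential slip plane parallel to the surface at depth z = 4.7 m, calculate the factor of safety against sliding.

For an infinite slope with a slip plane parallel to the surface (no pore pressure): FS = [c' + γz cos²β tanφ'] / [γz sinβ cosβ].
γz = 20.8·4.7 = 97.76 kN/m²
Numerator = 10.4 + 97.76·cos²25.3°·tan27.3° = 10.4 + 97.76·0.8174·0.5161 = 51.642 kPa
Denominator = 97.76·sin25.3°·cos25.3° = 97.76·0.4274·0.9041 = 37.771 kPa
FS = 51.642 / 37.771 = 1.367

FS = 1.37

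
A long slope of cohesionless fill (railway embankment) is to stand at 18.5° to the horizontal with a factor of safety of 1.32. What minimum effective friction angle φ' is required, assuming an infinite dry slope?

φ' = 23.8°

FS = tanφ'/tanβ ⇒ tanφ' = FS · tanβ = 1.32 · tan18.5° = 0.4417
φ' = arctan(0.4417) = 23.83°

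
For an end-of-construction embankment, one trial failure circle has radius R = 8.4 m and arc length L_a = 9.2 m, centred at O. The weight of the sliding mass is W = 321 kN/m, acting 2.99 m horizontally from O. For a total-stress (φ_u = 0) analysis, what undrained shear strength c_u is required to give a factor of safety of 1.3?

FS = c_u·L_a·R / (W·d), so c_u = FS·W·d / (L_a·R).
c_u = 1.3·321·2.99 / (9.20·8.4) = 1247.7 / 77.28 = 16.15 kPa

c_u = 16.1 kPa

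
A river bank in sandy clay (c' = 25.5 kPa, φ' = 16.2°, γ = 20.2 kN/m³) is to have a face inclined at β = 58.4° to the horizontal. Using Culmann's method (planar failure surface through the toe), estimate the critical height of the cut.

H_c = 15.93 m

Culmann's analysis gives the critical failure plane at α_cr = (β + φ')/2 = (58.4 + 16.2)/2 = 37.3°, and the critical height
H_c = (4c'/γ) · sinβ cosφ' / [1 − cos(β − φ')]
    = (4·25.5/20.2) · sin58.4°·cos16.2° / [1 − cos(42.2°)]
    = 5.050 · 0.8517·0.9603 / [1 − 0.7408]
    = 5.050 · 0.8179 / 0.2592
    = 15.93 m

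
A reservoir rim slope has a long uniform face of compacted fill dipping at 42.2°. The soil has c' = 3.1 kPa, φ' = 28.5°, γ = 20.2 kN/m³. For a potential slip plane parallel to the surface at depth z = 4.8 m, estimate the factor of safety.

For an infinite slope with a slip plane parallel to the surface (no pore pressure): FS = [c' + γz cos²β tanφ'] / [γz sinβ cosβ].
γz = 20.2·4.8 = 96.96 kN/m²
Numerator = 3.1 + 96.96·cos²42.2°·tan28.5° = 3.1 + 96.96·0.5488·0.5430 = 31.991 kPa
Denominator = 96.96·sin42.2°·cos42.2° = 96.96·0.6717·0.7408 = 48.249 kPa
FS = 31.991 / 48.249 = 0.663

FS = 0.66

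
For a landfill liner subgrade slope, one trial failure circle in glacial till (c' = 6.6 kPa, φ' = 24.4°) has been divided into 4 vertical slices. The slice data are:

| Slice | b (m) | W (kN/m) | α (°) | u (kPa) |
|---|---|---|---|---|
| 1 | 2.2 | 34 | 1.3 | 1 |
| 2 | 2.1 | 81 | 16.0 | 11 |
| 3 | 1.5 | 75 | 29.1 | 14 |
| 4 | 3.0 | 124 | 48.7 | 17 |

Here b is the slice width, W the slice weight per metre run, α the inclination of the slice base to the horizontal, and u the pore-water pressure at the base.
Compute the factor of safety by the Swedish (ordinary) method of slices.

FS = 0.85

Ordinary method of slices: FS = Σ[c'·Δl_i + (W_i cosα_i − u_i·Δl_i)·tanφ'] / Σ W_i sinα_i, with Δl_i = b_i / cosα_i.
Slice 1: Δl = 2.2/cos1.3° = 2.201 m; N'_1 = 34·cos1.3° − 1·2.201 = 31.8; c'Δl = 14.52; W sinα = 0.8
Slice 2: Δl = 2.1/cos16.0° = 2.185 m; N'_2 = 81·cos16.0° − 11·2.185 = 53.8; c'Δl = 14.42; W sinα = 22.3
Slice 3: Δl = 1.5/cos29.1° = 1.717 m; N'_3 = 75·cos29.1° − 14·1.717 = 41.5; c'Δl = 11.33; W sinα = 36.5
Slice 4: Δl = 3.0/cos48.7° = 4.545 m; N'_4 = 124·cos48.7° − 17·4.545 = 4.6; c'Δl = 30.00; W sinα = 93.2
Σc'Δl = 70.3 kN/m; ΣN' = 131.7 kN/m; ΣW sinα = 152.7 kN/m
Resisting = 70.3 + 131.7·tan24.4° = 70.3 + 59.7 = 130.0 kN/m
FS = 130.0 / 152.7 = 0.851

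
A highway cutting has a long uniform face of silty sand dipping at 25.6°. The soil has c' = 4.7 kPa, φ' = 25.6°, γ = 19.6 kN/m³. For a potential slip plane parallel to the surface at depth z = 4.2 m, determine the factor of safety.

FS = 1.15

For an infinite slope with a slip plane parallel to the surface (no pore pressure): FS = [c' + γz cos²β tanφ'] / [γz sinβ cosβ].
γz = 19.6·4.2 = 82.32 kN/m²
Numerator = 4.7 + 82.32·cos²25.6°·tan25.6° = 4.7 + 82.32·0.8133·0.4791 = 36.778 kPa
Denominator = 82.32·sin25.6°·cos25.6° = 82.32·0.4321·0.9018 = 32.078 kPa
FS = 36.778 / 32.078 = 1.147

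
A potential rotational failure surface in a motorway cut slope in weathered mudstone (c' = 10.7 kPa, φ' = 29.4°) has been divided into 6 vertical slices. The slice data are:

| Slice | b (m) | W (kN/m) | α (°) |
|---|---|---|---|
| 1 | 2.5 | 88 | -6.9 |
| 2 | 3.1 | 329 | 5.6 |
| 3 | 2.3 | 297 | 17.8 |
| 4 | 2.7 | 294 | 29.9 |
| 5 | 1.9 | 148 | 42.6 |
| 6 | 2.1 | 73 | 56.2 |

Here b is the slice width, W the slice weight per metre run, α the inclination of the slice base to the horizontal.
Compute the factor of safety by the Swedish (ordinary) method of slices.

Ordinary method of slices: FS = Σ[c'·Δl_i + (W_i cosα_i)·tanφ'] / Σ W_i sinα_i, with Δl_i = b_i / cosα_i.
Slice 1: Δl = 2.5/cos(-6.9°) = 2.518 m; N'_1 = 88·cos(-6.9°) = 87.4; c'Δl = 26.95; W sinα = -10.6
Slice 2: Δl = 3.1/cos5.6° = 3.115 m; N'_2 = 329·cos5.6° = 327.4; c'Δl = 33.33; W sinα = 32.1
Slice 3: Δl = 2.3/cos17.8° = 2.416 m; N'_3 = 297·cos17.8° = 282.8; c'Δl = 25.85; W sinα = 90.8
Slice 4: Δl = 2.7/cos29.9° = 3.115 m; N'_4 = 294·cos29.9° = 254.9; c'Δl = 33.33; W sinα = 146.6
Slice 5: Δl = 1.9/cos42.6° = 2.581 m; N'_5 = 148·cos42.6° = 108.9; c'Δl = 27.62; W sinα = 100.2
Slice 6: Δl = 2.1/cos56.2° = 3.775 m; N'_6 = 73·cos56.2° = 40.6; c'Δl = 40.39; W sinα = 60.7
Σc'Δl = 187.5 kN/m; ΣN' = 1102.0 kN/m; ΣW sinα = 419.7 kN/m
Resisting = 187.5 + 1102.0·tan29.4° = 187.5 + 620.9 = 808.4 kN/m
FS = 808.4 / 419.7 = 1.926

FS = 1.93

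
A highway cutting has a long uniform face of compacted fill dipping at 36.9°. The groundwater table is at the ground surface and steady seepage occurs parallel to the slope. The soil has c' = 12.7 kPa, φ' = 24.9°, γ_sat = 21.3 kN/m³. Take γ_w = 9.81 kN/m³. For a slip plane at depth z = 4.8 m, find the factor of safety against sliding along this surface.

FS = 0.59

With seepage parallel to the slope and the water table at the surface, the effective normal stress on the slip plane uses the buoyant unit weight γ' = γ_sat − γ_w while the driving shear stress uses γ_sat:
FS = [c' + γ' z cos²β tanφ'] / [γ_sat z sinβ cosβ]
γ' = 21.3 − 9.81 = 11.49 kN/m³
Numerator = 12.7 + 11.49·4.8·cos²36.9°·tan24.9° = 12.7 + 11.49·4.8·0.6395·0.4642 = 29.072 kPa
Denominator = 21.3·4.8·sin36.9°·cos36.9° = 21.3·4.8·0.6004·0.7997 = 49.090 kPa
FS = 29.072 / 49.090 = 0.592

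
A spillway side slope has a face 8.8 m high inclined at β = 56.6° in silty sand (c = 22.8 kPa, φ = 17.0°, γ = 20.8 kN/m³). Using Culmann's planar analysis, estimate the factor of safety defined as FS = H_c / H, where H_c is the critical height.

H_c = (4c/γ) · sinβ cosφ / [1 − cos(β − φ)]
    = (4·22.8/20.8) · sin56.6°·cos17.0° / [1 − cos39.6°]
    = 4.385 · 0.7984 / 0.2295 = 15.25 m
FS = H_c / H = 15.25 / 8.8 = 1.733

FS = 1.73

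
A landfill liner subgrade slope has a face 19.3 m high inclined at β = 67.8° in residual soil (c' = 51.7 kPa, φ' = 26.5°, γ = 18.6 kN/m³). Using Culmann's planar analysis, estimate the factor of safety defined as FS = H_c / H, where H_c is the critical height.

FS = 1.92

H_c = (4c'/γ) · sinβ cosφ' / [1 − cos(β − φ')]
    = (4·51.7/18.6) · sin67.8°·cos26.5° / [1 − cos41.3°]
    = 11.118 · 0.8286 / 0.2487 = 37.04 m
FS = H_c / H = 37.04 / 19.3 = 1.919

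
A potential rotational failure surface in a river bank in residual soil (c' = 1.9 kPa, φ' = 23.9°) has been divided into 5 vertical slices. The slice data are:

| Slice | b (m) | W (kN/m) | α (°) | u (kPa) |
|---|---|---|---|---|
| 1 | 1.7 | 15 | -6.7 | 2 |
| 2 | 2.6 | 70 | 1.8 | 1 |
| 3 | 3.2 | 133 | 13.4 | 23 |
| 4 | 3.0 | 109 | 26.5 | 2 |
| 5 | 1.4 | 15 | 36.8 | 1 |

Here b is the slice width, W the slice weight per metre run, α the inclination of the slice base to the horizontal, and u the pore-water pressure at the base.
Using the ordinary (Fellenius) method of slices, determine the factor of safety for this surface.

FS = 1.44

Ordinary method of slices: FS = Σ[c'·Δl_i + (W_i cosα_i − u_i·Δl_i)·tanφ'] / Σ W_i sinα_i, with Δl_i = b_i / cosα_i.
Slice 1: Δl = 1.7/cos(-6.7°) = 1.712 m; N'_1 = 15·cos(-6.7°) − 2·1.712 = 11.5; c'Δl = 3.25; W sinα = -1.8
Slice 2: Δl = 2.6/cos1.8° = 2.601 m; N'_2 = 70·cos1.8° − 1·2.601 = 67.4; c'Δl = 4.94; W sinα = 2.2
Slice 3: Δl = 3.2/cos13.4° = 3.290 m; N'_3 = 133·cos13.4° − 23·3.290 = 53.7; c'Δl = 6.25; W sinα = 30.8
Slice 4: Δl = 3.0/cos26.5° = 3.352 m; N'_4 = 109·cos26.5° − 2·3.352 = 90.8; c'Δl = 6.37; W sinα = 48.6
Slice 5: Δl = 1.4/cos36.8° = 1.748 m; N'_5 = 15·cos36.8° − 1·1.748 = 10.3; c'Δl = 3.32; W sinα = 9.0
Σc'Δl = 24.1 kN/m; ΣN' = 233.7 kN/m; ΣW sinα = 88.9 kN/m
Resisting = 24.1 + 233.7·tan23.9° = 24.1 + 103.5 = 127.7 kN/m
FS = 127.7 / 88.9 = 1.436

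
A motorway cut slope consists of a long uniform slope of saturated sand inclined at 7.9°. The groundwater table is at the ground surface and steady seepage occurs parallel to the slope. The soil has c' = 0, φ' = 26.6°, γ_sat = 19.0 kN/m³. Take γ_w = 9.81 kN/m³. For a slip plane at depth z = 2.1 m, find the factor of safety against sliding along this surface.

FS = 1.75

With seepage parallel to the slope and the water table at the surface, the effective normal stress on the slip plane uses the buoyant unit weight γ' = γ_sat − γ_w while the driving shear stress uses γ_sat:
FS = [c' + γ' z cos²β tanφ'] / [γ_sat z sinβ cosβ]
(For c' = 0 this reduces to FS = (γ'/γ_sat)·tanφ'/tanβ.)
γ' = 19.0 − 9.81 = 9.19 kN/m³
Numerator = 0.0 + 9.19·2.1·cos²7.9°·tan26.6° = 0.0 + 9.19·2.1·0.9811·0.5008 = 9.482 kPa
Denominator = 19.0·2.1·sin7.9°·cos7.9° = 19.0·2.1·0.1374·0.9905 = 5.432 kPa
FS = 9.482 / 5.432 = 1.746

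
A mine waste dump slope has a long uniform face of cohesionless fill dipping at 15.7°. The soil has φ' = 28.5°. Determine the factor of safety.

FS = 1.93

For a dry cohesionless infinite slope the factor of safety is FS = tanφ' / tanβ.
FS = tan28.5° / tan15.7° = 0.5430 / 0.2811 = 1.932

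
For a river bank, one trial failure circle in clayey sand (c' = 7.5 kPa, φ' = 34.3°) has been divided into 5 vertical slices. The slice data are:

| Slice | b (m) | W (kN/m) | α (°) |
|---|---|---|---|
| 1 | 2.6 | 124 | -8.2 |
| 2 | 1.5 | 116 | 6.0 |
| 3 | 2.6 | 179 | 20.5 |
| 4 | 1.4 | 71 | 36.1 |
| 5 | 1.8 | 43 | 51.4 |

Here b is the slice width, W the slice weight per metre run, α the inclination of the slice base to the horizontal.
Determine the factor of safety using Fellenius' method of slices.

FS = 3.17

Ordinary method of slices: FS = Σ[c'·Δl_i + (W_i cosα_i)·tanφ'] / Σ W_i sinα_i, with Δl_i = b_i / cosα_i.
Slice 1: Δl = 2.6/cos(-8.2°) = 2.627 m; N'_1 = 124·cos(-8.2°) = 122.7; c'Δl = 19.70; W sinα = -17.7
Slice 2: Δl = 1.5/cos6.0° = 1.508 m; N'_2 = 116·cos6.0° = 115.4; c'Δl = 11.31; W sinα = 12.1
Slice 3: Δl = 2.6/cos20.5° = 2.776 m; N'_3 = 179·cos20.5° = 167.7; c'Δl = 20.82; W sinα = 62.7
Slice 4: Δl = 1.4/cos36.1° = 1.733 m; N'_4 = 71·cos36.1° = 57.4; c'Δl = 13.00; W sinα = 41.8
Slice 5: Δl = 1.8/cos51.4° = 2.885 m; N'_5 = 43·cos51.4° = 26.8; c'Δl = 21.64; W sinα = 33.6
Σc'Δl = 86.5 kN/m; ΣN' = 490.0 kN/m; ΣW sinα = 132.6 kN/m
Resisting = 86.5 + 490.0·tan34.3° = 86.5 + 334.2 = 420.7 kN/m
FS = 420.7 / 132.6 = 3.173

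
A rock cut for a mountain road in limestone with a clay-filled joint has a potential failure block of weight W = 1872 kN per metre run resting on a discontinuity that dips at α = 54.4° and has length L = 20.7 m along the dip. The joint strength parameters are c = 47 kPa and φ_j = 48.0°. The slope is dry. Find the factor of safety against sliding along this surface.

Resolving the block weight along and normal to the plane and applying the Mohr–Coulomb strength on the joint:
N' = W cosα = 1872·cos54.4° = 1089.7 kN/m
Driving force T = W sinα = 1872·sin54.4° = 1522.1 kN/m
Resisting force R = c·L + N'·tanφ_j = 47·20.7 + 1089.7·tan48.0° = 972.9 + 1210.3 = 2183.2 kN/m
FS = R / T = 2183.2 / 1522.1 = 1.434

FS = 1.43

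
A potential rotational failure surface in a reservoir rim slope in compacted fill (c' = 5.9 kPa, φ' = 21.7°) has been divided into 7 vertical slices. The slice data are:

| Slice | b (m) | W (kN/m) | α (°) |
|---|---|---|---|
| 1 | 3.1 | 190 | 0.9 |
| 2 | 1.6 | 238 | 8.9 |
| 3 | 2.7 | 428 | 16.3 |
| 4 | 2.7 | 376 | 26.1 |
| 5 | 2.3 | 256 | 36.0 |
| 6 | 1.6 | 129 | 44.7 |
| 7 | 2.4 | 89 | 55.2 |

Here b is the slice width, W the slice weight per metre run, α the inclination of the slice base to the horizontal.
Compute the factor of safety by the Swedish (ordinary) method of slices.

Ordinary method of slices: FS = Σ[c'·Δl_i + (W_i cosα_i)·tanφ'] / Σ W_i sinα_i, with Δl_i = b_i / cosα_i.
Slice 1: Δl = 3.1/cos0.9° = 3.100 m; N'_1 = 190·cos0.9° = 190.0; c'Δl = 18.29; W sinα = 3.0
Slice 2: Δl = 1.6/cos8.9° = 1.619 m; N'_2 = 238·cos8.9° = 235.1; c'Δl = 9.56; W sinα = 36.8
Slice 3: Δl = 2.7/cos16.3° = 2.813 m; N'_3 = 428·cos16.3° = 410.8; c'Δl = 16.60; W sinα = 120.1
Slice 4: Δl = 2.7/cos26.1° = 3.007 m; N'_4 = 376·cos26.1° = 337.7; c'Δl = 17.74; W sinα = 165.4
Slice 5: Δl = 2.3/cos36.0° = 2.843 m; N'_5 = 256·cos36.0° = 207.1; c'Δl = 16.77; W sinα = 150.5
Slice 6: Δl = 1.6/cos44.7° = 2.251 m; N'_6 = 129·cos44.7° = 91.7; c'Δl = 13.28; W sinα = 90.7
Slice 7: Δl = 2.4/cos55.2° = 4.205 m; N'_7 = 89·cos55.2° = 50.8; c'Δl = 24.81; W sinα = 73.1
Σc'Δl = 117.0 kN/m; ΣN' = 1523.2 kN/m; ΣW sinα = 639.6 kN/m
Resisting = 117.0 + 1523.2·tan21.7° = 117.0 + 606.1 = 723.2 kN/m
FS = 723.2 / 639.6 = 1.131

FS = 1.13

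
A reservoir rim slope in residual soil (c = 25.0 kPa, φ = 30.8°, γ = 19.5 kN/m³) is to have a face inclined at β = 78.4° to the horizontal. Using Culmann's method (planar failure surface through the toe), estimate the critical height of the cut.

H_c = 13.25 m

Culmann's analysis gives the critical failure plane at α_cr = (β + φ)/2 = (78.4 + 30.8)/2 = 54.6°, and the critical height
H_c = (4c/γ) · sinβ cosφ / [1 − cos(β − φ)]
    = (4·25.0/19.5) · sin78.4°·cos30.8° / [1 − cos(47.6°)]
    = 5.128 · 0.9796·0.8590 / [1 − 0.6743]
    = 5.128 · 0.8414 / 0.3257
    = 13.25 m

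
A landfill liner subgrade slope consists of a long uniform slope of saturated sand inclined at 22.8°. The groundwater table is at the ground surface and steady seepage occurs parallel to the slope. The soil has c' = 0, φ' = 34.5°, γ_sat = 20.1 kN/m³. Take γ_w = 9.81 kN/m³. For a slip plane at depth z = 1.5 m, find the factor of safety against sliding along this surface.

With seepage parallel to the slope and the water table at the surface, the effective normal stress on the slip plane uses the buoyant unit weight γ' = γ_sat − γ_w while the driving shear stress uses γ_sat:
FS = [c' + γ' z cos²β tanφ'] / [γ_sat z sinβ cosβ]
(For c' = 0 this reduces to FS = (γ'/γ_sat)·tanφ'/tanβ.)
γ' = 20.1 − 9.81 = 10.29 kN/m³
Numerator = 0.0 + 10.29·1.5·cos²22.8°·tan34.5° = 0.0 + 10.29·1.5·0.8498·0.6873 = 9.015 kPa
Denominator = 20.1·1.5·sin22.8°·cos22.8° = 20.1·1.5·0.3875·0.9219 = 10.771 kPa
FS = 9.015 / 10.771 = 0.837

FS = 0.84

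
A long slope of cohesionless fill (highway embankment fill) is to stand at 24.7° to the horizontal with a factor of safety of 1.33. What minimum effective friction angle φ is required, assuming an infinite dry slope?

FS = tanφ/tanβ ⇒ tanφ = FS · tanβ = 1.33 · tan24.7° = 0.6117
φ = arctan(0.6117) = 31.46°

φ = 31.5°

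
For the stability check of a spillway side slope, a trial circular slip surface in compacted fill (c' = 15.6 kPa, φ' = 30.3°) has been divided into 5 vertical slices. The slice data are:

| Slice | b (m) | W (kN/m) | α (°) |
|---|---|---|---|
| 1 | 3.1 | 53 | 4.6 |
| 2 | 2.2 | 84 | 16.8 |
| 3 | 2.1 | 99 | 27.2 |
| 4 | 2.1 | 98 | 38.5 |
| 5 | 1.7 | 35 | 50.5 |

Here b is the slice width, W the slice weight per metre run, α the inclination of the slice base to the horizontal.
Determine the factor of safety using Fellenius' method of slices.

Ordinary method of slices: FS = Σ[c'·Δl_i + (W_i cosα_i)·tanφ'] / Σ W_i sinα_i, with Δl_i = b_i / cosα_i.
Slice 1: Δl = 3.1/cos4.6° = 3.110 m; N'_1 = 53·cos4.6° = 52.8; c'Δl = 48.52; W sinα = 4.3
Slice 2: Δl = 2.2/cos16.8° = 2.298 m; N'_2 = 84·cos16.8° = 80.4; c'Δl = 35.85; W sinα = 24.3
Slice 3: Δl = 2.1/cos27.2° = 2.361 m; N'_3 = 99·cos27.2° = 88.1; c'Δl = 36.83; W sinα = 45.3
Slice 4: Δl = 2.1/cos38.5° = 2.683 m; N'_4 = 98·cos38.5° = 76.7; c'Δl = 41.86; W sinα = 61.0
Slice 5: Δl = 1.7/cos50.5° = 2.673 m; N'_5 = 35·cos50.5° = 22.3; c'Δl = 41.69; W sinα = 27.0
Σc'Δl = 204.8 kN/m; ΣN' = 320.3 kN/m; ΣW sinα = 161.8 kN/m
Resisting = 204.8 + 320.3·tan30.3° = 204.8 + 187.1 = 391.9 kN/m
FS = 391.9 / 161.8 = 2.422

FS = 2.42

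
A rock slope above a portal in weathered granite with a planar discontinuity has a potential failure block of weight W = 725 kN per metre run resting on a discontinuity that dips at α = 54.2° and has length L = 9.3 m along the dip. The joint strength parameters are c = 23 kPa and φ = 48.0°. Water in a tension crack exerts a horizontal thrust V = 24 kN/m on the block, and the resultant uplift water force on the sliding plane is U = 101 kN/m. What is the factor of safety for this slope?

FS = 0.92

Resolving the block weight along and normal to the plane and applying the Mohr–Coulomb strength on the joint:
N' = W cosα − U − V sinα = 725·cos54.2° − 101 − 24·sin54.2° = 303.6 kN/m
Driving force T = W sinα + V cosα = 725·sin54.2° + 24·cos54.2° = 602.1 kN/m
Resisting force R = c·L + N'·tanφ = 23·9.3 + 303.6·tan48.0° = 213.9 + 337.2 = 551.1 kN/m
FS = R / T = 551.1 / 602.1 = 0.915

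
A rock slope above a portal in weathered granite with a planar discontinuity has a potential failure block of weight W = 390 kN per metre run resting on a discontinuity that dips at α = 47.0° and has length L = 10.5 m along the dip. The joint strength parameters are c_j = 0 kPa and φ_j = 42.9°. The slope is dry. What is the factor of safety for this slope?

Resolving the block weight along and normal to the plane and applying the Mohr–Coulomb strength on the joint:
N' = W cosα = 390·cos47.0° = 266.0 kN/m
Driving force T = W sinα = 390·sin47.0° = 285.2 kN/m
Resisting force R = c_j·L + N'·tanφ_j = 0·10.5 + 266.0·tan42.9° = 0.0 + 247.2 = 247.2 kN/m
FS = R / T = 247.2 / 285.2 = 0.867

FS = 0.87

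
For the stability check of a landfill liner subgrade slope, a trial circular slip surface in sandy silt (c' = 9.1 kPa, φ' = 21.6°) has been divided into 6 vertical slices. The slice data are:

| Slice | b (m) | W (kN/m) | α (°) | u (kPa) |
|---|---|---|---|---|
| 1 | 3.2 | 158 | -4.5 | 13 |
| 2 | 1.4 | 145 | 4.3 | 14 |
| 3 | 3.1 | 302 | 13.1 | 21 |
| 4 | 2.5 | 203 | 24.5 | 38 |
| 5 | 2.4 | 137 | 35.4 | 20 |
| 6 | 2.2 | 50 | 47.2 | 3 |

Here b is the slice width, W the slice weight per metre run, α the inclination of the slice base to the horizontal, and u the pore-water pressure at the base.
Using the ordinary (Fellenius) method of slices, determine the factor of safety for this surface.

Ordinary method of slices: FS = Σ[c'·Δl_i + (W_i cosα_i − u_i·Δl_i)·tanφ'] / Σ W_i sinα_i, with Δl_i = b_i / cosα_i.
Slice 1: Δl = 3.2/cos(-4.5°) = 3.210 m; N'_1 = 158·cos(-4.5°) − 13·3.210 = 115.8; c'Δl = 29.21; W sinα = -12.4
Slice 2: Δl = 1.4/cos4.3° = 1.404 m; N'_2 = 145·cos4.3° − 14·1.404 = 124.9; c'Δl = 12.78; W sinα = 10.9
Slice 3: Δl = 3.1/cos13.1° = 3.183 m; N'_3 = 302·cos13.1° − 21·3.183 = 227.3; c'Δl = 28.96; W sinα = 68.4
Slice 4: Δl = 2.5/cos24.5° = 2.747 m; N'_4 = 203·cos24.5° − 38·2.747 = 80.3; c'Δl = 25.00; W sinα = 84.2
Slice 5: Δl = 2.4/cos35.4° = 2.944 m; N'_5 = 137·cos35.4° − 20·2.944 = 52.8; c'Δl = 26.79; W sinα = 79.4
Slice 6: Δl = 2.2/cos47.2° = 3.238 m; N'_6 = 50·cos47.2° − 3·3.238 = 24.3; c'Δl = 29.47; W sinα = 36.7
Σc'Δl = 152.2 kN/m; ΣN' = 625.4 kN/m; ΣW sinα = 267.2 kN/m
Resisting = 152.2 + 625.4·tan21.6° = 152.2 + 247.6 = 399.8 kN/m
FS = 399.8 / 267.2 = 1.497

FS = 1.50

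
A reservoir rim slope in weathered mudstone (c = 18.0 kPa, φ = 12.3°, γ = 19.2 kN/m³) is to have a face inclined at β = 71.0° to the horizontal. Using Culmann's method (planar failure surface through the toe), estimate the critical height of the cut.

Culmann's analysis gives the critical failure plane at α_cr = (β + φ)/2 = (71.0 + 12.3)/2 = 41.6°, and the critical height
H_c = (4c/γ) · sinβ cosφ / [1 − cos(β − φ)]
    = (4·18.0/19.2) · sin71.0°·cos12.3° / [1 − cos(58.7°)]
    = 3.750 · 0.9455·0.9770 / [1 − 0.5195]
    = 3.750 · 0.9238 / 0.4805
    = 7.21 m

H_c = 7.21 m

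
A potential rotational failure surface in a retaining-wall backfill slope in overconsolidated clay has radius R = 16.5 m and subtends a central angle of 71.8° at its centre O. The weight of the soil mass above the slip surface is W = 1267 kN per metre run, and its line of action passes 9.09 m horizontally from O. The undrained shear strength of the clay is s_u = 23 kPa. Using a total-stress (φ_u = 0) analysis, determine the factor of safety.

FS = 0.68

Taking moments about the centre O, the resisting moment is provided by the undrained shear strength acting along the arc:
Arc length L_a = R·θ = 16.5·(71.8°·π/180) = 16.5·1.2531 = 20.68 m
M_R = s_u·L_a·R = 23·20.68·16.5 = 7846.9 kN·m/m
M_D = W·d = 1267·9.09 = 11517.0 kN·m/m
FS = M_R / M_D = 7846.9 / 11517.0 = 0.681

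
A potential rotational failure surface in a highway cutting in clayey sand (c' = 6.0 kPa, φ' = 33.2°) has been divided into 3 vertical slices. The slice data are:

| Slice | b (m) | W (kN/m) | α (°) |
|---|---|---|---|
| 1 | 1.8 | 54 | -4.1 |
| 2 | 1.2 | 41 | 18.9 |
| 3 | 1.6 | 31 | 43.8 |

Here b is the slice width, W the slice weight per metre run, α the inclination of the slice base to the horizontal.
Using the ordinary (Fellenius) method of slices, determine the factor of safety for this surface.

Ordinary method of slices: FS = Σ[c'·Δl_i + (W_i cosα_i)·tanφ'] / Σ W_i sinα_i, with Δl_i = b_i / cosα_i.
Slice 1: Δl = 1.8/cos(-4.1°) = 1.805 m; N'_1 = 54·cos(-4.1°) = 53.9; c'Δl = 10.83; W sinα = -3.9
Slice 2: Δl = 1.2/cos18.9° = 1.268 m; N'_2 = 41·cos18.9° = 38.8; c'Δl = 7.61; W sinα = 13.3
Slice 3: Δl = 1.6/cos43.8° = 2.217 m; N'_3 = 31·cos43.8° = 22.4; c'Δl = 13.30; W sinα = 21.5
Σc'Δl = 31.7 kN/m; ΣN' = 115.0 kN/m; ΣW sinα = 30.9 kN/m
Resisting = 31.7 + 115.0·tan33.2° = 31.7 + 75.3 = 107.0 kN/m
FS = 107.0 / 30.9 = 3.466

FS = 3.47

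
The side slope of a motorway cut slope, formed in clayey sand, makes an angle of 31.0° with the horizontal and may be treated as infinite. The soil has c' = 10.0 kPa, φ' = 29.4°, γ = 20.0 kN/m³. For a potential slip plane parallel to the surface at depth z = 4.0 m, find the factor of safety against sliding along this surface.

FS = 1.22

For an infinite slope with a slip plane parallel to the surface (no pore pressure): FS = [c' + γz cos²β tanφ'] / [γz sinβ cosβ].
γz = 20.0·4.0 = 80.00 kN/m²
Numerator = 10.0 + 80.00·cos²31.0°·tan29.4° = 10.0 + 80.00·0.7347·0.5635 = 43.120 kPa
Denominator = 80.00·sin31.0°·cos31.0° = 80.00·0.5150·0.8572 = 35.318 kPa
FS = 43.120 / 35.318 = 1.221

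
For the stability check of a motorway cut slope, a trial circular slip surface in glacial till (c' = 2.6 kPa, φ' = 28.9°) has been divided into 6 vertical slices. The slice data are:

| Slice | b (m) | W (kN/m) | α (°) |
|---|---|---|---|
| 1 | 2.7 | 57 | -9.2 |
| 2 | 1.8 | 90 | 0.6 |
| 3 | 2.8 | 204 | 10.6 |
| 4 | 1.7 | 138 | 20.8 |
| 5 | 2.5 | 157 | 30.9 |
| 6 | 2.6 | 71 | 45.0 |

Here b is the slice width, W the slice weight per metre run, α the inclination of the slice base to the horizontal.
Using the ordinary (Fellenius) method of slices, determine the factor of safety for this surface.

FS = 1.94

Ordinary method of slices: FS = Σ[c'·Δl_i + (W_i cosα_i)·tanφ'] / Σ W_i sinα_i, with Δl_i = b_i / cosα_i.
Slice 1: Δl = 2.7/cos(-9.2°) = 2.735 m; N'_1 = 57·cos(-9.2°) = 56.3; c'Δl = 7.11; W sinα = -9.1
Slice 2: Δl = 1.8/cos0.6° = 1.800 m; N'_2 = 90·cos0.6° = 90.0; c'Δl = 4.68; W sinα = 0.9
Slice 3: Δl = 2.8/cos10.6° = 2.849 m; N'_3 = 204·cos10.6° = 200.5; c'Δl = 7.41; W sinα = 37.5
Slice 4: Δl = 1.7/cos20.8° = 1.819 m; N'_4 = 138·cos20.8° = 129.0; c'Δl = 4.73; W sinα = 49.0
Slice 5: Δl = 2.5/cos30.9° = 2.914 m; N'_5 = 157·cos30.9° = 134.7; c'Δl = 7.58; W sinα = 80.6
Slice 6: Δl = 2.6/cos45.0° = 3.677 m; N'_6 = 71·cos45.0° = 50.2; c'Δl = 9.56; W sinα = 50.2
Σc'Δl = 41.1 kN/m; ΣN' = 660.7 kN/m; ΣW sinα = 209.2 kN/m
Resisting = 41.1 + 660.7·tan28.9° = 41.1 + 364.7 = 405.8 kN/m
FS = 405.8 / 209.2 = 1.940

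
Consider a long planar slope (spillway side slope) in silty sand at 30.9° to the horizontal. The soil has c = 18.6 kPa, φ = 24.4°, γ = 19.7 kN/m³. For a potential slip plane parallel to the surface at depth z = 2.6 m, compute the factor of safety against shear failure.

For an infinite slope with a slip plane parallel to the surface (no pore pressure): FS = [c + γz cos²β tanφ] / [γz sinβ cosβ].
γz = 19.7·2.6 = 51.22 kN/m²
Numerator = 18.6 + 51.22·cos²30.9°·tan24.4° = 18.6 + 51.22·0.7363·0.4536 = 35.707 kPa
Denominator = 51.22·sin30.9°·cos30.9° = 51.22·0.5135·0.8581 = 22.570 kPa
FS = 35.707 / 22.570 = 1.582

FS = 1.58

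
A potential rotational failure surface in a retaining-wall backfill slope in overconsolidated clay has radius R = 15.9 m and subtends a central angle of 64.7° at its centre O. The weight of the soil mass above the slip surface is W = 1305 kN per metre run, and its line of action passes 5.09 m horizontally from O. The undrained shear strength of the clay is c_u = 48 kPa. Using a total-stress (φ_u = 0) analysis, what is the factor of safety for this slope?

Taking moments about the centre O, the resisting moment is provided by the undrained shear strength acting along the arc:
Arc length L_a = R·θ = 15.9·(64.7°·π/180) = 15.9·1.1292 = 17.95 m
M_R = c_u·L_a·R = 48·17.95·15.9 = 13703.0 kN·m/m
M_D = W·d = 1305·5.09 = 6642.4 kN·m/m
FS = M_R / M_D = 13703.0 / 6642.4 = 2.063

FS = 2.06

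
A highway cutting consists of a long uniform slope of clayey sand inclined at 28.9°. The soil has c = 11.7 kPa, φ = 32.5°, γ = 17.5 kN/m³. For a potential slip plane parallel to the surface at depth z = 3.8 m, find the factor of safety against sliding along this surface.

For an infinite slope with a slip plane parallel to the surface (no pore pressure): FS = [c + γz cos²β tanφ] / [γz sinβ cosβ].
γz = 17.5·3.8 = 66.50 kN/m²
Numerator = 11.7 + 66.50·cos²28.9°·tan32.5° = 11.7 + 66.50·0.7664·0.6371 = 44.170 kPa
Denominator = 66.50·sin28.9°·cos28.9° = 66.50·0.4833·0.8755 = 28.136 kPa
FS = 44.170 / 28.136 = 1.570

FS = 1.57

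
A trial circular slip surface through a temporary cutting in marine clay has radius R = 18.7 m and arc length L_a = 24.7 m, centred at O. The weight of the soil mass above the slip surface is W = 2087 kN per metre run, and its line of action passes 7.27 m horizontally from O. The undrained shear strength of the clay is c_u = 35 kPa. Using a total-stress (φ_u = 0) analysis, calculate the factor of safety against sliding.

FS = 1.07

Taking moments about the centre O, the resisting moment is provided by the undrained shear strength acting along the arc:
M_R = c_u·L_a·R = 35·24.70·18.7 = 16166.1 kN·m/m
M_D = W·d = 2087·7.27 = 15172.5 kN·m/m
FS = M_R / M_D = 16166.1 / 15172.5 = 1.065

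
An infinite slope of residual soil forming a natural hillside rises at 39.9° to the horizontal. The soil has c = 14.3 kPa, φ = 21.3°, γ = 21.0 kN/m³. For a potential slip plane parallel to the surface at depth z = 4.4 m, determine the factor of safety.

For an infinite slope with a slip plane parallel to the surface (no pore pressure): FS = [c + γz cos²β tanφ] / [γz sinβ cosβ].
γz = 21.0·4.4 = 92.40 kN/m²
Numerator = 14.3 + 92.40·cos²39.9°·tan21.3° = 14.3 + 92.40·0.5885·0.3899 = 35.502 kPa
Denominator = 92.40·sin39.9°·cos39.9° = 92.40·0.6414·0.7672 = 45.470 kPa
FS = 35.502 / 45.470 = 0.781

FS = 0.78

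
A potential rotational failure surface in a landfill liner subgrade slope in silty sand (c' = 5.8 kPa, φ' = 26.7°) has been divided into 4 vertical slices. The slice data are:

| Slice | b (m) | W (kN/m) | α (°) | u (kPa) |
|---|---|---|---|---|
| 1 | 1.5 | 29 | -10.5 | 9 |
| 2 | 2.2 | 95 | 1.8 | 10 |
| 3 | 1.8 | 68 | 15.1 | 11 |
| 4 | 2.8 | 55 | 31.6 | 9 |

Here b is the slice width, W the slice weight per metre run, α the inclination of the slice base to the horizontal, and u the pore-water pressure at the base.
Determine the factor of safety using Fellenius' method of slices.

FS = 2.87

Ordinary method of slices: FS = Σ[c'·Δl_i + (W_i cosα_i − u_i·Δl_i)·tanφ'] / Σ W_i sinα_i, with Δl_i = b_i / cosα_i.
Slice 1: Δl = 1.5/cos(-10.5°) = 1.526 m; N'_1 = 29·cos(-10.5°) − 9·1.526 = 14.8; c'Δl = 8.85; W sinα = -5.3
Slice 2: Δl = 2.2/cos1.8° = 2.201 m; N'_2 = 95·cos1.8° − 10·2.201 = 72.9; c'Δl = 12.77; W sinα = 3.0
Slice 3: Δl = 1.8/cos15.1° = 1.864 m; N'_3 = 68·cos15.1° − 11·1.864 = 45.1; c'Δl = 10.81; W sinα = 17.7
Slice 4: Δl = 2.8/cos31.6° = 3.287 m; N'_4 = 55·cos31.6° − 9·3.287 = 17.3; c'Δl = 19.07; W sinα = 28.8
Σc'Δl = 51.5 kN/m; ΣN' = 150.1 kN/m; ΣW sinα = 44.2 kN/m
Resisting = 51.5 + 150.1·tan26.7° = 51.5 + 75.5 = 127.0 kN/m
FS = 127.0 / 44.2 = 2.871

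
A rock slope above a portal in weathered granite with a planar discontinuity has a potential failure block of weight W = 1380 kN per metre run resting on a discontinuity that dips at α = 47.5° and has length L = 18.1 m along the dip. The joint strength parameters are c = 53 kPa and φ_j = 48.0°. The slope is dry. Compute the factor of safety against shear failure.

FS = 1.96

Resolving the block weight along and normal to the plane and applying the Mohr–Coulomb strength on the joint:
N' = W cosα = 1380·cos47.5° = 932.3 kN/m
Driving force T = W sinα = 1380·sin47.5° = 1017.4 kN/m
Resisting force R = c·L + N'·tanφ_j = 53·18.1 + 932.3·tan48.0° = 959.3 + 1035.4 = 1994.7 kN/m
FS = R / T = 1994.7 / 1017.4 = 1.961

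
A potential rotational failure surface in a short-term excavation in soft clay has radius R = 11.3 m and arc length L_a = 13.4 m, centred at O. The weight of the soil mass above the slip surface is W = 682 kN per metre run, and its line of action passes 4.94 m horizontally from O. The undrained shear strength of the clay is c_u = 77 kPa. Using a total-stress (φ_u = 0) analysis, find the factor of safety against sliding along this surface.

Taking moments about the centre O, the resisting moment is provided by the undrained shear strength acting along the arc:
M_R = c_u·L_a·R = 77·13.40·11.3 = 11659.3 kN·m/m
M_D = W·d = 682·4.94 = 3369.1 kN·m/m
FS = M_R / M_D = 11659.3 / 3369.1 = 3.461

FS = 3.46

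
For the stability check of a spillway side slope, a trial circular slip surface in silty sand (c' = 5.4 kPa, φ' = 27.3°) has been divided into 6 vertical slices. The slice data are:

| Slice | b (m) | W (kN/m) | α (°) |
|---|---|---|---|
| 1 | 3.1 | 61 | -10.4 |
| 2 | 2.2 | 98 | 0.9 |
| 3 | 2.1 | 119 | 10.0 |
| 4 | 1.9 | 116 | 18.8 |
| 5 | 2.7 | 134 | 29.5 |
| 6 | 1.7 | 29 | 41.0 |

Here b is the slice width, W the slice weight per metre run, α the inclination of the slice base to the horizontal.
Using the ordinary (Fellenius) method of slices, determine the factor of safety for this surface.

Ordinary method of slices: FS = Σ[c'·Δl_i + (W_i cosα_i)·tanφ'] / Σ W_i sinα_i, with Δl_i = b_i / cosα_i.
Slice 1: Δl = 3.1/cos(-10.4°) = 3.152 m; N'_1 = 61·cos(-10.4°) = 60.0; c'Δl = 17.02; W sinα = -11.0
Slice 2: Δl = 2.2/cos0.9° = 2.200 m; N'_2 = 98·cos0.9° = 98.0; c'Δl = 11.88; W sinα = 1.5
Slice 3: Δl = 2.1/cos10.0° = 2.132 m; N'_3 = 119·cos10.0° = 117.2; c'Δl = 11.51; W sinα = 20.7
Slice 4: Δl = 1.9/cos18.8° = 2.007 m; N'_4 = 116·cos18.8° = 109.8; c'Δl = 10.84; W sinα = 37.4
Slice 5: Δl = 2.7/cos29.5° = 3.102 m; N'_5 = 134·cos29.5° = 116.6; c'Δl = 16.75; W sinα = 66.0
Slice 6: Δl = 1.7/cos41.0° = 2.253 m; N'_6 = 29·cos41.0° = 21.9; c'Δl = 12.16; W sinα = 19.0
Σc'Δl = 80.2 kN/m; ΣN' = 523.5 kN/m; ΣW sinα = 133.6 kN/m
Resisting = 80.2 + 523.5·tan27.3° = 80.2 + 270.2 = 350.4 kN/m
FS = 350.4 / 133.6 = 2.623

FS = 2.62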